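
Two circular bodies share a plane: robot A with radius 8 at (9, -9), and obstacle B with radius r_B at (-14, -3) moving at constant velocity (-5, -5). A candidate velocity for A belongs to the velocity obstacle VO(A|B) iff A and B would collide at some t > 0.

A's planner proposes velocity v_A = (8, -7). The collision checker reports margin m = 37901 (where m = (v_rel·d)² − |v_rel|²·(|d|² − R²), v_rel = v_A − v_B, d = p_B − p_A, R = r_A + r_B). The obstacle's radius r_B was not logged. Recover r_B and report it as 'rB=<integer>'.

m = 37901
d = (-23, 6);  v_rel = (13, -2),  |v_rel|² = 173
v_rel×d = (13)·(6) − (-2)·(-23) = 32
since m = R²·173 − 32²:  R² = (1024 + 37901) / 173 = 225
R = √225 = 15  ⇒  r_B = 15 − 8 = 7

rB=7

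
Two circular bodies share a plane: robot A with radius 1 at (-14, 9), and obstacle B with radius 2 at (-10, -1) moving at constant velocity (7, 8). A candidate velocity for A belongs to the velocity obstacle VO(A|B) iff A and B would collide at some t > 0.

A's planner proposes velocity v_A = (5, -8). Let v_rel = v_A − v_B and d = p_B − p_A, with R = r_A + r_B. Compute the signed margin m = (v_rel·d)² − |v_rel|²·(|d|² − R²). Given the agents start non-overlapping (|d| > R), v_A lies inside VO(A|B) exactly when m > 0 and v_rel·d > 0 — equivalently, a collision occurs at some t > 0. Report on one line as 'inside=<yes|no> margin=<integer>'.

d = (4, -10),  |d|² = 116;  R = 1+2 = 3,  c = 116−3² = 107
v_rel = (-2, -16),  |v_rel|² = 260;  v_rel·d = (-2)·(4) + (-16)·(-10) = 152
260·t² − 304·t + 107 = 0  ⇒  m = 152² − 260·107 = -4716
m = -4716 < 0,  v_rel·d = 152 > 0  ⇒  outside

inside=no margin=-4716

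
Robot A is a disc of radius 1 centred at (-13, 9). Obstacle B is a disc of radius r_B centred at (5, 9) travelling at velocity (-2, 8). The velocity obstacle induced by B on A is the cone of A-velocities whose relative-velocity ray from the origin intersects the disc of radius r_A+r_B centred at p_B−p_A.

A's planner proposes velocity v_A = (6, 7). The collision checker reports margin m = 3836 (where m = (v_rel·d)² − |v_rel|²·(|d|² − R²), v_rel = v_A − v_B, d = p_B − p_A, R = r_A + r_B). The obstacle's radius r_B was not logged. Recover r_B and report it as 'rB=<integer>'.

m = 3836
d = (18, 0);  v_rel = (8, -1),  |v_rel|² = 65
v_rel×d = (8)·(0) − (-1)·(18) = 18
since m = R²·65 − 18²:  R² = (324 + 3836) / 65 = 64
R = √64 = 8  ⇒  r_B = 8 − 1 = 7

rB=7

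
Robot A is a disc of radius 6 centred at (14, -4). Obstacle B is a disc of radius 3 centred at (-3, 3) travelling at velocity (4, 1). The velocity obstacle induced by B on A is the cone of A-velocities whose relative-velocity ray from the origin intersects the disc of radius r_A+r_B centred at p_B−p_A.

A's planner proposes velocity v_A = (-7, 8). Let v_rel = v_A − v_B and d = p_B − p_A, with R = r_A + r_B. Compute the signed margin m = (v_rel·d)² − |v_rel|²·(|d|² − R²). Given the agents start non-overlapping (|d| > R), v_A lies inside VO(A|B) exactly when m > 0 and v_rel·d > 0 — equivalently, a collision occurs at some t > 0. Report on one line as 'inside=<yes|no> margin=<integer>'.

d = (-17, 7),  |d|² = 338;  R = 6+3 = 9,  c = 338−9² = 257
v_rel = (-11, 7),  |v_rel|² = 170;  v_rel·d = (-11)·(-17) + (7)·(7) = 236
170·t² − 472·t + 257 = 0  ⇒  m = 236² − 170·257 = 12006
m = 12006 > 0,  v_rel·d = 236 > 0  ⇒  inside

inside=yes margin=12006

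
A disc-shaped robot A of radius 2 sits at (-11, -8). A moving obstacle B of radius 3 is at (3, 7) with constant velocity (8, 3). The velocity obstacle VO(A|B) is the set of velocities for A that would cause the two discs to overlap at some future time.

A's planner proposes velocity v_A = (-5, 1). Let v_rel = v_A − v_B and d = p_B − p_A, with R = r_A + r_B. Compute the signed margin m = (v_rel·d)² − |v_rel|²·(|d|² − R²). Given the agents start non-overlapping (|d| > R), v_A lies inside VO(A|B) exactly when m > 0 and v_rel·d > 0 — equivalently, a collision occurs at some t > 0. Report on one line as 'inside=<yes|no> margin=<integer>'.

d = (14, 15),  |d|² = 421;  R = 2+3 = 5,  c = 421−5² = 396
v_rel = (-13, -2),  |v_rel|² = 173;  v_rel·d = (-13)·(14) + (-2)·(15) = -212
173·t² + 424·t + 396 = 0  ⇒  m = (-212)² − 173·396 = -23564
m = -23564 < 0,  v_rel·d = -212 < 0  ⇒  outside

inside=no margin=-23564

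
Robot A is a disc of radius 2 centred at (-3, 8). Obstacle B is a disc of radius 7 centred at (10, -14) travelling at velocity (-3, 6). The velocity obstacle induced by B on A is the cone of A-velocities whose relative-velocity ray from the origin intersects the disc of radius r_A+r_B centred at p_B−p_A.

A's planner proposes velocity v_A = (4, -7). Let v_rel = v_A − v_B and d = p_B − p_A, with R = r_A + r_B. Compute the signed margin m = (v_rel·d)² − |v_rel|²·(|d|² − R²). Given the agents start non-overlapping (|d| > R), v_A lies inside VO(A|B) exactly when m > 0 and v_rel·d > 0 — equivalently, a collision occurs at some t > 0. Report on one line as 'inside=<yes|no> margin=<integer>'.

d = (13, -22),  |d|² = 653;  R = 2+7 = 9,  c = 653−9² = 572
v_rel = (7, -13),  |v_rel|² = 218;  v_rel·d = (7)·(13) + (-13)·(-22) = 377
218·t² − 754·t + 572 = 0  ⇒  m = 377² − 218·572 = 17433
m = 17433 > 0,  v_rel·d = 377 > 0  ⇒  inside

inside=yes margin=17433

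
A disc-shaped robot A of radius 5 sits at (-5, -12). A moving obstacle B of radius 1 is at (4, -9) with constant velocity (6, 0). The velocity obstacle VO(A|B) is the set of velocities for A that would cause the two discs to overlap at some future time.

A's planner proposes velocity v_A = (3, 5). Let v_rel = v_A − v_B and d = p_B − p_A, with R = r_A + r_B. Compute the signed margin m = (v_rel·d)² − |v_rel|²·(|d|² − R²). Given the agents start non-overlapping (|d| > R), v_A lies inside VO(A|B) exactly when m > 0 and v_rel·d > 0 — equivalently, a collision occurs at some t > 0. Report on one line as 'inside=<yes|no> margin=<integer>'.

d = (9, 3),  |d|² = 90;  R = 5+1 = 6,  c = 90−6² = 54
v_rel = (-3, 5),  |v_rel|² = 34;  v_rel·d = (-3)·(9) + (5)·(3) = -12
34·t² + 24·t + 54 = 0  ⇒  m = (-12)² − 34·54 = -1692
m = -1692 < 0,  v_rel·d = -12 < 0  ⇒  outside

inside=no margin=-1692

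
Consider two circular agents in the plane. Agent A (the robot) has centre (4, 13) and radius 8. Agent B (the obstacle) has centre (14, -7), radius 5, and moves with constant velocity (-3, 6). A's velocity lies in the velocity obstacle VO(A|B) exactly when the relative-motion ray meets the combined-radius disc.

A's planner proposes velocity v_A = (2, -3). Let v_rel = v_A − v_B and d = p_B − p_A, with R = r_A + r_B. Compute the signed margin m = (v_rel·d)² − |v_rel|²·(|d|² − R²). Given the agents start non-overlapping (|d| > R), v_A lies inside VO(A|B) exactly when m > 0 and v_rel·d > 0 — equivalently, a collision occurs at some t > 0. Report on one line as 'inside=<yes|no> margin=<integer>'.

d = (10, -20),  |d|² = 500;  R = 8+5 = 13,  c = 500−13² = 331
v_rel = (5, -9),  |v_rel|² = 106;  v_rel·d = (5)·(10) + (-9)·(-20) = 230
106·t² − 460·t + 331 = 0  ⇒  m = 230² − 106·331 = 17814
m = 17814 > 0,  v_rel·d = 230 > 0  ⇒  inside

inside=yes margin=17814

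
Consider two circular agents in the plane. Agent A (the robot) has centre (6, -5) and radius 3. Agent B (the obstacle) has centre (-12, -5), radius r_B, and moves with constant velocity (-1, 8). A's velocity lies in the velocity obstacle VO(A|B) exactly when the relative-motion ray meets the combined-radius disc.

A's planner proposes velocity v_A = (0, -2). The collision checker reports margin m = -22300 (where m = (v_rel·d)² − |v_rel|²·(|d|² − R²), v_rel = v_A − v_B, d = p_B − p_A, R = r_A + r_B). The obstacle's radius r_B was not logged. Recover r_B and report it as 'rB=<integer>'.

m = -22300
d = (-18, 0);  v_rel = (1, -10),  |v_rel|² = 101
v_rel×d = (1)·(0) − (-10)·(-18) = -180
since m = R²·101 − (-180)²:  R² = (32400 + -22300) / 101 = 100
R = √100 = 10  ⇒  r_B = 10 − 3 = 7

rB=7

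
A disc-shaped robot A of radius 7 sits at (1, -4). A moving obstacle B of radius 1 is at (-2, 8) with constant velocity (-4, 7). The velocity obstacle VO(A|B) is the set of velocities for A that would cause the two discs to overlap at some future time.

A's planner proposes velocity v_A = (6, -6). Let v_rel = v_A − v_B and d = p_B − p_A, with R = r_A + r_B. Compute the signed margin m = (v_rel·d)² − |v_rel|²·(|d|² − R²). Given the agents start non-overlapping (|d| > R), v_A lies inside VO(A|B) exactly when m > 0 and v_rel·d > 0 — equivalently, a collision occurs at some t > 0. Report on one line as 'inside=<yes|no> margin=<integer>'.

d = (-3, 12),  |d|² = 153;  R = 7+1 = 8,  c = 153−8² = 89
v_rel = (10, -13),  |v_rel|² = 269;  v_rel·d = (10)·(-3) + (-13)·(12) = -186
269·t² + 372·t + 89 = 0  ⇒  m = (-186)² − 269·89 = 10655
m = 10655 > 0,  v_rel·d = -186 < 0  ⇒  outside

inside=no margin=10655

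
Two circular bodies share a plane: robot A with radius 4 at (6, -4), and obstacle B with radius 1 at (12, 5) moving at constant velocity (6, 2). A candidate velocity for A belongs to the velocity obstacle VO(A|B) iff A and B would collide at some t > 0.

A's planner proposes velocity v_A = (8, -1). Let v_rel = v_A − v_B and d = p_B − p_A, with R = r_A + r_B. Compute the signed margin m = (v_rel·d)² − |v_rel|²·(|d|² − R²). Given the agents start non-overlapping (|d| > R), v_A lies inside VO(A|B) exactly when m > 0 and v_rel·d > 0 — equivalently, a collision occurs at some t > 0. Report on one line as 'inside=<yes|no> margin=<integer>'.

d = (6, 9),  |d|² = 117;  R = 4+1 = 5,  c = 117−5² = 92
v_rel = (2, -3),  |v_rel|² = 13;  v_rel·d = (2)·(6) + (-3)·(9) = -15
13·t² + 30·t + 92 = 0  ⇒  m = (-15)² − 13·92 = -971
m = -971 < 0,  v_rel·d = -15 < 0  ⇒  outside

inside=no margin=-971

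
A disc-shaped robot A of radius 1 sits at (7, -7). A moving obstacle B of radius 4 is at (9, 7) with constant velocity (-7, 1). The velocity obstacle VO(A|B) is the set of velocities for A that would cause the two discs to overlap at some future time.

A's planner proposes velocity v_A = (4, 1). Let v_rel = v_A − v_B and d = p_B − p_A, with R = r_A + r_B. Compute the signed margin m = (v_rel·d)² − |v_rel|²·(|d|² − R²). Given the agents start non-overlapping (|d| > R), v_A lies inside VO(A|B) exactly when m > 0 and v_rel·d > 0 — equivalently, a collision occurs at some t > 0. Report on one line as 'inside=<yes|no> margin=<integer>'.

d = (2, 14),  |d|² = 200;  R = 1+4 = 5,  c = 200−5² = 175
v_rel = (11, 0),  |v_rel|² = 121;  v_rel·d = (11)·(2) + (0)·(14) = 22
121·t² − 44·t + 175 = 0  ⇒  m = 22² − 121·175 = -20691
m = -20691 < 0,  v_rel·d = 22 > 0  ⇒  outside

inside=no margin=-20691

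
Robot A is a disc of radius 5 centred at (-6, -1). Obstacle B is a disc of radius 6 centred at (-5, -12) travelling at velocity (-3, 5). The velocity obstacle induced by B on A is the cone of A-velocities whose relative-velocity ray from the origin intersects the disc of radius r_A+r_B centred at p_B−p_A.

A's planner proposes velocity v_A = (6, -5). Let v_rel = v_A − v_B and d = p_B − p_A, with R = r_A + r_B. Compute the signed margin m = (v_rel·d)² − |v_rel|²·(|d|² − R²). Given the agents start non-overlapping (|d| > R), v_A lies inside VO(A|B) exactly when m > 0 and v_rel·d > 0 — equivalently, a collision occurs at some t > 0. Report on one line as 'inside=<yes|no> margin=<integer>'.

d = (1, -11),  |d|² = 122;  R = 5+6 = 11,  c = 122−11² = 1
v_rel = (9, -10),  |v_rel|² = 181;  v_rel·d = (9)·(1) + (-10)·(-11) = 119
181·t² − 238·t + 1 = 0  ⇒  m = 119² − 181·1 = 13980
m = 13980 > 0,  v_rel·d = 119 > 0  ⇒  inside

inside=yes margin=13980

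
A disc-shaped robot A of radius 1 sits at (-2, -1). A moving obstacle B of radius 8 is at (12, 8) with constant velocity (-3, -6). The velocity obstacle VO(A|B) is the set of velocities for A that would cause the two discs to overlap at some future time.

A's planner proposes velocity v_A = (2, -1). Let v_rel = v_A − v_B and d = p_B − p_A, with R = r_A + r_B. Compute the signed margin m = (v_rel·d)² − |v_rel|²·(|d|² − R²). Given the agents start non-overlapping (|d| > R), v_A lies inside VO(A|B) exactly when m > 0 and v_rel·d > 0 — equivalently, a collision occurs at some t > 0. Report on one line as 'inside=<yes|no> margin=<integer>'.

d = (14, 9),  |d|² = 277;  R = 1+8 = 9,  c = 277−9² = 196
v_rel = (5, 5),  |v_rel|² = 50;  v_rel·d = (5)·(14) + (5)·(9) = 115
50·t² − 230·t + 196 = 0  ⇒  m = 115² − 50·196 = 3425
m = 3425 > 0,  v_rel·d = 115 > 0  ⇒  inside

inside=yes margin=3425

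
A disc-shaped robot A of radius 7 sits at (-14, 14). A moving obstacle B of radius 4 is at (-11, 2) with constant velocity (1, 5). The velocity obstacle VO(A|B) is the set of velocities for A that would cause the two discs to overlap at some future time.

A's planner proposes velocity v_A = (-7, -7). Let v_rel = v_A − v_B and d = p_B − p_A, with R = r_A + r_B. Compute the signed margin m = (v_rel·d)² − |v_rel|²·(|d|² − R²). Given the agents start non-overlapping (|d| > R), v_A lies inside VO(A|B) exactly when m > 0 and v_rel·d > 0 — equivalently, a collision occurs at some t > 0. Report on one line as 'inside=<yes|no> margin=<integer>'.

d = (3, -12),  |d|² = 153;  R = 7+4 = 11,  c = 153−11² = 32
v_rel = (-8, -12),  |v_rel|² = 208;  v_rel·d = (-8)·(3) + (-12)·(-12) = 120
208·t² − 240·t + 32 = 0  ⇒  m = 120² − 208·32 = 7744
m = 7744 > 0,  v_rel·d = 120 > 0  ⇒  inside

inside=yes margin=7744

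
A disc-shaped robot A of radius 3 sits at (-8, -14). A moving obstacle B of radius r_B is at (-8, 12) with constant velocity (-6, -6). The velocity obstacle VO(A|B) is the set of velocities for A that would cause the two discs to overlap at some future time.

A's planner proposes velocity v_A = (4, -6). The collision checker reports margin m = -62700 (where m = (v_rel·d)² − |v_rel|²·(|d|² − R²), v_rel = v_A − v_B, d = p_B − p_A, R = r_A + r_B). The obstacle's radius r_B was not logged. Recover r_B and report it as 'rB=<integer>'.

m = -62700
d = (0, 26);  v_rel = (10, 0),  |v_rel|² = 100
v_rel×d = (10)·(26) − (0)·(0) = 260
since m = R²·100 − 260²:  R² = (67600 + -62700) / 100 = 49
R = √49 = 7  ⇒  r_B = 7 − 3 = 4

rB=4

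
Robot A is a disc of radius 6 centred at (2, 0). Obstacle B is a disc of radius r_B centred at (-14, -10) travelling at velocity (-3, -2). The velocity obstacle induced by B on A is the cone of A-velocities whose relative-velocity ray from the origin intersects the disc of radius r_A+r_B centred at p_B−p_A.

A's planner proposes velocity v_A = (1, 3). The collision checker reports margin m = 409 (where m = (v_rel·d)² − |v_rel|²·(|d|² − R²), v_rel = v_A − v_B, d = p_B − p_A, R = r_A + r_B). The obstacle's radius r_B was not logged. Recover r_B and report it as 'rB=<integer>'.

m = 409
d = (-16, -10);  v_rel = (4, 5),  |v_rel|² = 41
v_rel×d = (4)·(-10) − (5)·(-16) = 40
since m = R²·41 − 40²:  R² = (1600 + 409) / 41 = 49
R = √49 = 7  ⇒  r_B = 7 − 6 = 1

rB=1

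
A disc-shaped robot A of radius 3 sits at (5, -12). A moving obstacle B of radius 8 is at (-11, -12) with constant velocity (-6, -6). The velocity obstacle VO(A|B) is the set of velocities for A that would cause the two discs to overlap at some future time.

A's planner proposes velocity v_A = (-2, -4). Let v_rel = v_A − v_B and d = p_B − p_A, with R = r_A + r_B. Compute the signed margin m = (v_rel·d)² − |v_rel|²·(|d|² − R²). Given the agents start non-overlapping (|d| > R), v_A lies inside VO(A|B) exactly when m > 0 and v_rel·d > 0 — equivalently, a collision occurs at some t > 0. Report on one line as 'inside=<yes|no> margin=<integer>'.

d = (-16, 0),  |d|² = 256;  R = 3+8 = 11,  c = 256−11² = 135
v_rel = (4, 2),  |v_rel|² = 20;  v_rel·d = (4)·(-16) + (2)·(0) = -64
20·t² + 128·t + 135 = 0  ⇒  m = (-64)² − 20·135 = 1396
m = 1396 > 0,  v_rel·d = -64 < 0  ⇒  outside

inside=no margin=1396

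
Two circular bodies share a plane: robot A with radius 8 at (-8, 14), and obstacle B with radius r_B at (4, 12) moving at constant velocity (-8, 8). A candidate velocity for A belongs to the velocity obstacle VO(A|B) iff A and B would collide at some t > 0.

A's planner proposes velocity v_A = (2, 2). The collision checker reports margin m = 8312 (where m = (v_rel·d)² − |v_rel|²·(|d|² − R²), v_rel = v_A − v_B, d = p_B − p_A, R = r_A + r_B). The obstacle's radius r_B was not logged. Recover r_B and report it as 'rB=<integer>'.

m = 8312
d = (12, -2);  v_rel = (10, -6),  |v_rel|² = 136
v_rel×d = (10)·(-2) − (-6)·(12) = 52
since m = R²·136 − 52²:  R² = (2704 + 8312) / 136 = 81
R = √81 = 9  ⇒  r_B = 9 − 8 = 1

rB=1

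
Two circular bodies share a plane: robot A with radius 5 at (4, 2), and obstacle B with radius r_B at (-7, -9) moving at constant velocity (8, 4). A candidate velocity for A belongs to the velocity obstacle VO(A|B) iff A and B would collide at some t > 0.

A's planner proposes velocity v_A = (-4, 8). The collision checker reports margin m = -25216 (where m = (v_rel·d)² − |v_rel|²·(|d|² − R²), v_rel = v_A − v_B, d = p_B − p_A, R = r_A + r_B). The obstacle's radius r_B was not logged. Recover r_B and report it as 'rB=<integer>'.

m = -25216
d = (-11, -11);  v_rel = (-12, 4),  |v_rel|² = 160
v_rel×d = (-12)·(-11) − (4)·(-11) = 176
since m = R²·160 − 176²:  R² = (30976 + -25216) / 160 = 36
R = √36 = 6  ⇒  r_B = 6 − 5 = 1

rB=1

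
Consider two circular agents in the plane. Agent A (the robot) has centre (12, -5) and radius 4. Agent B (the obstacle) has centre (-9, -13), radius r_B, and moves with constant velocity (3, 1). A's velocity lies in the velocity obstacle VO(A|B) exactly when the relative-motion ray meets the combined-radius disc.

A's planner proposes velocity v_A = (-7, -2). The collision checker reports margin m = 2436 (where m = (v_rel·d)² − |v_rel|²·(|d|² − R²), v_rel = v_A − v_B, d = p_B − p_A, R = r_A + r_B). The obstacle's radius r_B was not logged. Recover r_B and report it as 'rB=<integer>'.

m = 2436
d = (-21, -8);  v_rel = (-10, -3),  |v_rel|² = 109
v_rel×d = (-10)·(-8) − (-3)·(-21) = 17
since m = R²·109 − 17²:  R² = (289 + 2436) / 109 = 25
R = √25 = 5  ⇒  r_B = 5 − 4 = 1

rB=1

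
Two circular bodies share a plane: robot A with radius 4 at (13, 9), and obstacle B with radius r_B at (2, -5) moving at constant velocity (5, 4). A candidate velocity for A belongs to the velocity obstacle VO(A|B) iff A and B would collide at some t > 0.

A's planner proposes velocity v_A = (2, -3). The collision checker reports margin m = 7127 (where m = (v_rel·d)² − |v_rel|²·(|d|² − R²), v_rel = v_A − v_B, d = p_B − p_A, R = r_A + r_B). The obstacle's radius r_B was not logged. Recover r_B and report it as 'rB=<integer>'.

m = 7127
d = (-11, -14);  v_rel = (-3, -7),  |v_rel|² = 58
v_rel×d = (-3)·(-14) − (-7)·(-11) = -35
since m = R²·58 − (-35)²:  R² = (1225 + 7127) / 58 = 144
R = √144 = 12  ⇒  r_B = 12 − 4 = 8

rB=8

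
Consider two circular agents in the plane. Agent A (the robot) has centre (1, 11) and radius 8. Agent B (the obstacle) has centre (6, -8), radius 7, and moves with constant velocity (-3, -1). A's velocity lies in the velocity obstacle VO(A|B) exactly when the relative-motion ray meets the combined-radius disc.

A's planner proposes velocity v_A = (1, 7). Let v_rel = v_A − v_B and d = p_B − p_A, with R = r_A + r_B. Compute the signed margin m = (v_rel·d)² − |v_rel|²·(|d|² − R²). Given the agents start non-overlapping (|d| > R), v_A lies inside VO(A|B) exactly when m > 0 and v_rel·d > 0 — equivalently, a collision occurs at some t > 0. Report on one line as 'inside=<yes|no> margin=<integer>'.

d = (5, -19),  |d|² = 386;  R = 8+7 = 15,  c = 386−15² = 161
v_rel = (4, 8),  |v_rel|² = 80;  v_rel·d = (4)·(5) + (8)·(-19) = -132
80·t² + 264·t + 161 = 0  ⇒  m = (-132)² − 80·161 = 4544
m = 4544 > 0,  v_rel·d = -132 < 0  ⇒  outside

inside=no margin=4544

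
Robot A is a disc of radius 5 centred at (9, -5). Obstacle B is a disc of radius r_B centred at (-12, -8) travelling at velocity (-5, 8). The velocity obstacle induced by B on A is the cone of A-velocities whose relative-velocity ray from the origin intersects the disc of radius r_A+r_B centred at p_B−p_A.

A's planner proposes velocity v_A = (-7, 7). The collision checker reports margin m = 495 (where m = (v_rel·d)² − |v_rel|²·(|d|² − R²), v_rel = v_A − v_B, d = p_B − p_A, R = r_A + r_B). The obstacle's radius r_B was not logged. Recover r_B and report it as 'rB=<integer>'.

m = 495
d = (-21, -3);  v_rel = (-2, -1),  |v_rel|² = 5
v_rel×d = (-2)·(-3) − (-1)·(-21) = -15
since m = R²·5 − (-15)²:  R² = (225 + 495) / 5 = 144
R = √144 = 12  ⇒  r_B = 12 − 5 = 7

rB=7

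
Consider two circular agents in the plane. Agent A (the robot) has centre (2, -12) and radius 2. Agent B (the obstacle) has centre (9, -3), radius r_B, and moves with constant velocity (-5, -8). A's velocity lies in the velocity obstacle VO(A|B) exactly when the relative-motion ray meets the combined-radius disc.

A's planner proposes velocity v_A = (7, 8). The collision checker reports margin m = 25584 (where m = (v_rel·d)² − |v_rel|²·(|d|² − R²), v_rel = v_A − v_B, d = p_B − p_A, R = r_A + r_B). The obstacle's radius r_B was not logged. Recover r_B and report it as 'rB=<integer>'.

m = 25584
d = (7, 9);  v_rel = (12, 16),  |v_rel|² = 400
v_rel×d = (12)·(9) − (16)·(7) = -4
since m = R²·400 − (-4)²:  R² = (16 + 25584) / 400 = 64
R = √64 = 8  ⇒  r_B = 8 − 2 = 6

rB=6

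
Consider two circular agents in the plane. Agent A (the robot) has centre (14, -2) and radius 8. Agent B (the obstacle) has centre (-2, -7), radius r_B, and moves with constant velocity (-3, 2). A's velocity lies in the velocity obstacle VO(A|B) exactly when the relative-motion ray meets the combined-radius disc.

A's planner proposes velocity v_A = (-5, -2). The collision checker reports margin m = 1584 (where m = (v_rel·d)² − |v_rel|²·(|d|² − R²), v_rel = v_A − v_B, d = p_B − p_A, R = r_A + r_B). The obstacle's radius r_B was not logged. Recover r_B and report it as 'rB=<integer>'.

m = 1584
d = (-16, -5);  v_rel = (-2, -4),  |v_rel|² = 20
v_rel×d = (-2)·(-5) − (-4)·(-16) = -54
since m = R²·20 − (-54)²:  R² = (2916 + 1584) / 20 = 225
R = √225 = 15  ⇒  r_B = 15 − 8 = 7

rB=7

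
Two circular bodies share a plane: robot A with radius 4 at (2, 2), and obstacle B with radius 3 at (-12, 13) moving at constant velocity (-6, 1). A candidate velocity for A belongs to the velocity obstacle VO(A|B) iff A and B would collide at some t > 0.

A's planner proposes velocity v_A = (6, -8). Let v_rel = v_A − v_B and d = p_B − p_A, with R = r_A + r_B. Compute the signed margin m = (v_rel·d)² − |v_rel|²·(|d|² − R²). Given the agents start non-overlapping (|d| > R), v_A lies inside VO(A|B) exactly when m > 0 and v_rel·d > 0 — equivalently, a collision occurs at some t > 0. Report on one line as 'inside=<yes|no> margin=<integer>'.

d = (-14, 11),  |d|² = 317;  R = 4+3 = 7,  c = 317−7² = 268
v_rel = (12, -9),  |v_rel|² = 225;  v_rel·d = (12)·(-14) + (-9)·(11) = -267
225·t² + 534·t + 268 = 0  ⇒  m = (-267)² − 225·268 = 10989
m = 10989 > 0,  v_rel·d = -267 < 0  ⇒  outside

inside=no margin=10989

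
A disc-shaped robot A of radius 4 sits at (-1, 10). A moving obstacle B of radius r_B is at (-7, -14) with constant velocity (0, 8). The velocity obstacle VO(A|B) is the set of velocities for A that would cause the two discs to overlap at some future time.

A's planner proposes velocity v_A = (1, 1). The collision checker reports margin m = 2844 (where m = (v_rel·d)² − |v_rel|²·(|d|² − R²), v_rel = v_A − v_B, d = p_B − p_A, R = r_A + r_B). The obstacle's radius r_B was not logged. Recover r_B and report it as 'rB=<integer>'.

m = 2844
d = (-6, -24);  v_rel = (1, -7),  |v_rel|² = 50
v_rel×d = (1)·(-24) − (-7)·(-6) = -66
since m = R²·50 − (-66)²:  R² = (4356 + 2844) / 50 = 144
R = √144 = 12  ⇒  r_B = 12 − 4 = 8

rB=8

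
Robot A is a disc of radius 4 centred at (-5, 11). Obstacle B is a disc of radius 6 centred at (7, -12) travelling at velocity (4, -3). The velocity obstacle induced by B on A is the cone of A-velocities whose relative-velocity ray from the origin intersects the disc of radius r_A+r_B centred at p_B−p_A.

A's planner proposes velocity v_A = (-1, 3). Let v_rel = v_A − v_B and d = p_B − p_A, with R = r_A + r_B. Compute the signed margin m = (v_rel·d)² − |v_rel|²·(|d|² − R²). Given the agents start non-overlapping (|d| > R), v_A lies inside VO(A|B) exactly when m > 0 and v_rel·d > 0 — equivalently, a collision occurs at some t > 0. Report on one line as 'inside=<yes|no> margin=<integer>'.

d = (12, -23),  |d|² = 673;  R = 4+6 = 10,  c = 673−10² = 573
v_rel = (-5, 6),  |v_rel|² = 61;  v_rel·d = (-5)·(12) + (6)·(-23) = -198
61·t² + 396·t + 573 = 0  ⇒  m = (-198)² − 61·573 = 4251
m = 4251 > 0,  v_rel·d = -198 < 0  ⇒  outside

inside=no margin=4251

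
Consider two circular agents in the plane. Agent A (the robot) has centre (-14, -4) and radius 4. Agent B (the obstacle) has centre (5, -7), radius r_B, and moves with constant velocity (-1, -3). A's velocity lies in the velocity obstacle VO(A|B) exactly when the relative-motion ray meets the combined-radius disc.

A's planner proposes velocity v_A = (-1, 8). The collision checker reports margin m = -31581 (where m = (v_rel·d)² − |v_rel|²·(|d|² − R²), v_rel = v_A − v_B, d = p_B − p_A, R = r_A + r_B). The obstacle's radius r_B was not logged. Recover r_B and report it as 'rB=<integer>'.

m = -31581
d = (19, -3);  v_rel = (0, 11),  |v_rel|² = 121
v_rel×d = (0)·(-3) − (11)·(19) = -209
since m = R²·121 − (-209)²:  R² = (43681 + -31581) / 121 = 100
R = √100 = 10  ⇒  r_B = 10 − 4 = 6

rB=6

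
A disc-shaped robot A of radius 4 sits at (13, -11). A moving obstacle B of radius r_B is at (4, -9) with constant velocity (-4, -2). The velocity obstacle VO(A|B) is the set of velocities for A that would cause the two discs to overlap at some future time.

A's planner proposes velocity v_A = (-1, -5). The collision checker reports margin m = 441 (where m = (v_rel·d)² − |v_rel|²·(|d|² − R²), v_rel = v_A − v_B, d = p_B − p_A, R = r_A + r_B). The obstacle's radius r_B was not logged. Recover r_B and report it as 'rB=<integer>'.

m = 441
d = (-9, 2);  v_rel = (3, -3),  |v_rel|² = 18
v_rel×d = (3)·(2) − (-3)·(-9) = -21
since m = R²·18 − (-21)²:  R² = (441 + 441) / 18 = 49
R = √49 = 7  ⇒  r_B = 7 − 4 = 3

rB=3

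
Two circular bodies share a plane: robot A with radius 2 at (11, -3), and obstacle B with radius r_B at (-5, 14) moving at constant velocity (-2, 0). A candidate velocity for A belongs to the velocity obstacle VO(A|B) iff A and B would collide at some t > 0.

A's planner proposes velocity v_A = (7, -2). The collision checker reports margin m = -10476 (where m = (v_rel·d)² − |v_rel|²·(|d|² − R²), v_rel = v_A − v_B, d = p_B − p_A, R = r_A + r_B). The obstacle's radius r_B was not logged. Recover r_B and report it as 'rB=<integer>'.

m = -10476
d = (-16, 17);  v_rel = (9, -2),  |v_rel|² = 85
v_rel×d = (9)·(17) − (-2)·(-16) = 121
since m = R²·85 − 121²:  R² = (14641 + -10476) / 85 = 49
R = √49 = 7  ⇒  r_B = 7 − 2 = 5

rB=5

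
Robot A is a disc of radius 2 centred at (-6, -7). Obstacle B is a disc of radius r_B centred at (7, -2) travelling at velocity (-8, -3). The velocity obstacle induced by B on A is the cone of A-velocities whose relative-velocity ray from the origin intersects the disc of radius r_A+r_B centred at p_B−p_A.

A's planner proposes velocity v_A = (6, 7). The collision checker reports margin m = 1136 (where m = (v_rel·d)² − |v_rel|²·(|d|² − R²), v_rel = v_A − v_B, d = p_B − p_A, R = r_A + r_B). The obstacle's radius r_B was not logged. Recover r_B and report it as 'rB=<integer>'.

m = 1136
d = (13, 5);  v_rel = (14, 10),  |v_rel|² = 296
v_rel×d = (14)·(5) − (10)·(13) = -60
since m = R²·296 − (-60)²:  R² = (3600 + 1136) / 296 = 16
R = √16 = 4  ⇒  r_B = 4 − 2 = 2

rB=2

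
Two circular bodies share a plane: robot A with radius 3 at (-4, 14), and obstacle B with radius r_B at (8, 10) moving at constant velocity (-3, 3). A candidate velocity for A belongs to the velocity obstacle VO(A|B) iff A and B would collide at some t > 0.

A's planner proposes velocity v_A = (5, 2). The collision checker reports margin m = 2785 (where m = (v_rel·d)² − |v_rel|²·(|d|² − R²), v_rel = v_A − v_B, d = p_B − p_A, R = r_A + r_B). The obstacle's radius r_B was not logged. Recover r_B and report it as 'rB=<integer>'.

m = 2785
d = (12, -4);  v_rel = (8, -1),  |v_rel|² = 65
v_rel×d = (8)·(-4) − (-1)·(12) = -20
since m = R²·65 − (-20)²:  R² = (400 + 2785) / 65 = 49
R = √49 = 7  ⇒  r_B = 7 − 3 = 4

rB=4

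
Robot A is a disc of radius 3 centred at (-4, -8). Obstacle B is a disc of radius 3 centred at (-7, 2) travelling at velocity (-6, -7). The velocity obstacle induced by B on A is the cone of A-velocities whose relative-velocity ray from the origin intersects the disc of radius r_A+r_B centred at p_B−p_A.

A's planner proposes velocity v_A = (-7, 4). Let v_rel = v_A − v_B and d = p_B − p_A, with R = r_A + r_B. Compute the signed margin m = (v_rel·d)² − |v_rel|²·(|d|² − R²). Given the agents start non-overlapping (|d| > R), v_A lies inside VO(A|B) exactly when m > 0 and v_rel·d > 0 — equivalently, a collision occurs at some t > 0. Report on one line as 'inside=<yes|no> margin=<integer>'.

d = (-3, 10),  |d|² = 109;  R = 3+3 = 6,  c = 109−6² = 73
v_rel = (-1, 11),  |v_rel|² = 122;  v_rel·d = (-1)·(-3) + (11)·(10) = 113
122·t² − 226·t + 73 = 0  ⇒  m = 113² − 122·73 = 3863
m = 3863 > 0,  v_rel·d = 113 > 0  ⇒  inside

inside=yes margin=3863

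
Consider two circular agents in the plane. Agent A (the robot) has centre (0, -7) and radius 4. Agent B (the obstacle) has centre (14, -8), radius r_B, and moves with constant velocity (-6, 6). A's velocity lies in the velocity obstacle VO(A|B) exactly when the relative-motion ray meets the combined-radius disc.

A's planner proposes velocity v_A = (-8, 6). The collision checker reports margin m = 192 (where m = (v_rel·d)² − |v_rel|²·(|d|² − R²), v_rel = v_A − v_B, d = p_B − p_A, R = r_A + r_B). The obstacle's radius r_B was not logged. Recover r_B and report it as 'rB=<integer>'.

m = 192
d = (14, -1);  v_rel = (-2, 0),  |v_rel|² = 4
v_rel×d = (-2)·(-1) − (0)·(14) = 2
since m = R²·4 − 2²:  R² = (4 + 192) / 4 = 49
R = √49 = 7  ⇒  r_B = 7 − 4 = 3

rB=3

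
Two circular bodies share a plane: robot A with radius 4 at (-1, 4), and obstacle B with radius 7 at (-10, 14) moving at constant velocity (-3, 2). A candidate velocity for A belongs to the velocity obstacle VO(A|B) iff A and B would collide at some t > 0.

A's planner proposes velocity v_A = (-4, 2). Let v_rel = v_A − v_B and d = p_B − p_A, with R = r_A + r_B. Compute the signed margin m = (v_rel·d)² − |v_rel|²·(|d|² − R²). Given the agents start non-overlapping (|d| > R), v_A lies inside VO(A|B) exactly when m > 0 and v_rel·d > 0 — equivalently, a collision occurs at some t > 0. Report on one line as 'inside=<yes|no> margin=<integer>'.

d = (-9, 10),  |d|² = 181;  R = 4+7 = 11,  c = 181−11² = 60
v_rel = (-1, 0),  |v_rel|² = 1;  v_rel·d = (-1)·(-9) + (0)·(10) = 9
1·t² − 18·t + 60 = 0  ⇒  m = 9² − 1·60 = 21
m = 21 > 0,  v_rel·d = 9 > 0  ⇒  inside

inside=yes margin=21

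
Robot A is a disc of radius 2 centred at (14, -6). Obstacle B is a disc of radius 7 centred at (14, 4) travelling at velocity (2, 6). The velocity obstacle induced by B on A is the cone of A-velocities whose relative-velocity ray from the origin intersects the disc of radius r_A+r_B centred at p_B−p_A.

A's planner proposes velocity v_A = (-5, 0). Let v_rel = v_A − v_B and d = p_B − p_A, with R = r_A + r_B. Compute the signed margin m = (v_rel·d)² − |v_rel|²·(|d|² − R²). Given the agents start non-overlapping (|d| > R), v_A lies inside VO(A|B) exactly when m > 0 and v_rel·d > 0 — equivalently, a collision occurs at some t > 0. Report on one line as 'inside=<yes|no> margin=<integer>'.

d = (0, 10),  |d|² = 100;  R = 2+7 = 9,  c = 100−9² = 19
v_rel = (-7, -6),  |v_rel|² = 85;  v_rel·d = (-7)·(0) + (-6)·(10) = -60
85·t² + 120·t + 19 = 0  ⇒  m = (-60)² − 85·19 = 1985
m = 1985 > 0,  v_rel·d = -60 < 0  ⇒  outside

inside=no margin=1985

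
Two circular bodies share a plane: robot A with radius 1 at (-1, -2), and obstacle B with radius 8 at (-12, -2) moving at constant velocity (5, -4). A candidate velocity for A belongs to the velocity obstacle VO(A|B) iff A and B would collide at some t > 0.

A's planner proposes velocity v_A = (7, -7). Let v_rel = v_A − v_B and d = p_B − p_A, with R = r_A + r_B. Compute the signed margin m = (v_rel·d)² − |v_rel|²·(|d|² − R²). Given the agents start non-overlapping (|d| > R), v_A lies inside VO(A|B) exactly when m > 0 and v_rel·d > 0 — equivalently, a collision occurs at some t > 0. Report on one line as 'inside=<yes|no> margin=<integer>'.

d = (-11, 0),  |d|² = 121;  R = 1+8 = 9,  c = 121−9² = 40
v_rel = (2, -3),  |v_rel|² = 13;  v_rel·d = (2)·(-11) + (-3)·(0) = -22
13·t² + 44·t + 40 = 0  ⇒  m = (-22)² − 13·40 = -36
m = -36 < 0,  v_rel·d = -22 < 0  ⇒  outside

inside=no margin=-36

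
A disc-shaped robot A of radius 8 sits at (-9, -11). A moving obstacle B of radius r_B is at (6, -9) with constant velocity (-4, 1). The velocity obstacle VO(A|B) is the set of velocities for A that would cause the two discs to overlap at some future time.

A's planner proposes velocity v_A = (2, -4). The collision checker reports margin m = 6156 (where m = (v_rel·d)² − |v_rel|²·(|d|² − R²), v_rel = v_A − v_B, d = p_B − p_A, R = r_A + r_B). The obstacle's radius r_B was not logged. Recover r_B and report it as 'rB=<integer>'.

m = 6156
d = (15, 2);  v_rel = (6, -5),  |v_rel|² = 61
v_rel×d = (6)·(2) − (-5)·(15) = 87
since m = R²·61 − 87²:  R² = (7569 + 6156) / 61 = 225
R = √225 = 15  ⇒  r_B = 15 − 8 = 7

rB=7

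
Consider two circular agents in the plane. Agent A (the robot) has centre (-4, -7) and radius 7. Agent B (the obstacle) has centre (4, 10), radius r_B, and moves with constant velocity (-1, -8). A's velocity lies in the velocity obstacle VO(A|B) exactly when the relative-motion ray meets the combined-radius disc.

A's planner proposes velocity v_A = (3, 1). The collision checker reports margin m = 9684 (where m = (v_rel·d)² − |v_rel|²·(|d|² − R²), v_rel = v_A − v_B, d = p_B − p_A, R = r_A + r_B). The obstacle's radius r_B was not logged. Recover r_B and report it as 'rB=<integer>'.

m = 9684
d = (8, 17);  v_rel = (4, 9),  |v_rel|² = 97
v_rel×d = (4)·(17) − (9)·(8) = -4
since m = R²·97 − (-4)²:  R² = (16 + 9684) / 97 = 100
R = √100 = 10  ⇒  r_B = 10 − 7 = 3

rB=3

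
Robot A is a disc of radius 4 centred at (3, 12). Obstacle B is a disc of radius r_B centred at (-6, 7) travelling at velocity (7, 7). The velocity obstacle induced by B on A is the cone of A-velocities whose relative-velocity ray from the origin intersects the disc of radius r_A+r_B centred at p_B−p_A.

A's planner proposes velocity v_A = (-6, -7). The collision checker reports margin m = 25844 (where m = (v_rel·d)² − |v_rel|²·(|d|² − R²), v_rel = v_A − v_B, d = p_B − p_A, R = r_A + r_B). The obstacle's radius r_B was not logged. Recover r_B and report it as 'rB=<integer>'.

m = 25844
d = (-9, -5);  v_rel = (-13, -14),  |v_rel|² = 365
v_rel×d = (-13)·(-5) − (-14)·(-9) = -61
since m = R²·365 − (-61)²:  R² = (3721 + 25844) / 365 = 81
R = √81 = 9  ⇒  r_B = 9 − 4 = 5

rB=5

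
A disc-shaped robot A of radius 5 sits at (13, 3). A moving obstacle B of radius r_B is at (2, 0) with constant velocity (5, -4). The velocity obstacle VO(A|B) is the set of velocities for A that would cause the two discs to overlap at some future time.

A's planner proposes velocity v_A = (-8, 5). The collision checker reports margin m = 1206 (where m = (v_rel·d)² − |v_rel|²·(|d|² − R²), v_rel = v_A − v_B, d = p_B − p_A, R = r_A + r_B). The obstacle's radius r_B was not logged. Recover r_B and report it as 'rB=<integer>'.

m = 1206
d = (-11, -3);  v_rel = (-13, 9),  |v_rel|² = 250
v_rel×d = (-13)·(-3) − (9)·(-11) = 138
since m = R²·250 − 138²:  R² = (19044 + 1206) / 250 = 81
R = √81 = 9  ⇒  r_B = 9 − 5 = 4

rB=4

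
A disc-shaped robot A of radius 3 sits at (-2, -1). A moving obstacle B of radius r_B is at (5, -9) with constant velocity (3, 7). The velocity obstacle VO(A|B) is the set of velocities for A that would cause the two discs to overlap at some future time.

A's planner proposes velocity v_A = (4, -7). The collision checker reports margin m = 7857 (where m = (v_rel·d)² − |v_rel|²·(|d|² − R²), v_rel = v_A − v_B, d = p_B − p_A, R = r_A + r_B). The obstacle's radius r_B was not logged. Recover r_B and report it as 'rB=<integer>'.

m = 7857
d = (7, -8);  v_rel = (1, -14),  |v_rel|² = 197
v_rel×d = (1)·(-8) − (-14)·(7) = 90
since m = R²·197 − 90²:  R² = (8100 + 7857) / 197 = 81
R = √81 = 9  ⇒  r_B = 9 − 3 = 6

rB=6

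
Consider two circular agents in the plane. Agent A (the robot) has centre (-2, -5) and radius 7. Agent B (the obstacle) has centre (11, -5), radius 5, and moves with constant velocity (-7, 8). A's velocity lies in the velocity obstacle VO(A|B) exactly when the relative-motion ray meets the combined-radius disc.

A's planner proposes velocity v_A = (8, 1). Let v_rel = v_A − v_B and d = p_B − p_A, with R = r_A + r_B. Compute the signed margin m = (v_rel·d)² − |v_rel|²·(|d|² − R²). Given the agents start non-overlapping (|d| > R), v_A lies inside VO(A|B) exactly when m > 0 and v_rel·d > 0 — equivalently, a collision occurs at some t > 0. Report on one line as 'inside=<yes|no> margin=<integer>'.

d = (13, 0),  |d|² = 169;  R = 7+5 = 12,  c = 169−12² = 25
v_rel = (15, -7),  |v_rel|² = 274;  v_rel·d = (15)·(13) + (-7)·(0) = 195
274·t² − 390·t + 25 = 0  ⇒  m = 195² − 274·25 = 31175
m = 31175 > 0,  v_rel·d = 195 > 0  ⇒  inside

inside=yes margin=31175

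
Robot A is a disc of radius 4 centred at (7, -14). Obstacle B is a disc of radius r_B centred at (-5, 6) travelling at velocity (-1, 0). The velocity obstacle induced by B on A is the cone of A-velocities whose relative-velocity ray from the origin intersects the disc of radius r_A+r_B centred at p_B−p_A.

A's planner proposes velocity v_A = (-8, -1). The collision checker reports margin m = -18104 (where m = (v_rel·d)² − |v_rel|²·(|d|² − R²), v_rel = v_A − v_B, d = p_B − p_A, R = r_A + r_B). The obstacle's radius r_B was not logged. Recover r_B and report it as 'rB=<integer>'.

m = -18104
d = (-12, 20);  v_rel = (-7, -1),  |v_rel|² = 50
v_rel×d = (-7)·(20) − (-1)·(-12) = -152
since m = R²·50 − (-152)²:  R² = (23104 + -18104) / 50 = 100
R = √100 = 10  ⇒  r_B = 10 − 4 = 6

rB=6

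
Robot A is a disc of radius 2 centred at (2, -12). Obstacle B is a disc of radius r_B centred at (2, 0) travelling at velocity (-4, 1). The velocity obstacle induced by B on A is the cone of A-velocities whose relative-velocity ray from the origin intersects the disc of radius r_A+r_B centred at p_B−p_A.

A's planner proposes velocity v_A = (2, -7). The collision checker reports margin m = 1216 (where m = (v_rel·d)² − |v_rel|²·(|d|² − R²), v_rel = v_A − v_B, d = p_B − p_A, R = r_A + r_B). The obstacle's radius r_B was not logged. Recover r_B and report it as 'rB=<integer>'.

m = 1216
d = (0, 12);  v_rel = (6, -8),  |v_rel|² = 100
v_rel×d = (6)·(12) − (-8)·(0) = 72
since m = R²·100 − 72²:  R² = (5184 + 1216) / 100 = 64
R = √64 = 8  ⇒  r_B = 8 − 2 = 6

rB=6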